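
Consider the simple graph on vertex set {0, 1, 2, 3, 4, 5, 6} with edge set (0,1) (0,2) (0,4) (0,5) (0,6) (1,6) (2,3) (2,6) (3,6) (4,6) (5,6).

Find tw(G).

2

A width-2 tree decomposition is:
Bags: B1 = {0, 4, 6}  B2 = {0, 2, 6}  B3 = {0, 1, 6}  B4 = {0, 5, 6}  B5 = {2, 3, 6}
Tree: B1–B2, B1–B3, B3–B4, B2–B5
Every bag has size at most 3, so the width is 3 − 1 = 2 and tw(G) ≤ 2. On the other hand G contains the 3-clique {0, 1, 6}. A clique must lie in a single bag of any decomposition, so no decomposition can have width below 2. Combining the bounds, tw(G) = 2.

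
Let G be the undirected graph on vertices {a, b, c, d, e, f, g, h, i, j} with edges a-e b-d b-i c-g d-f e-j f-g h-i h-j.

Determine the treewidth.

1

A width-1 tree decomposition is:
Bags: B1 = {c, g}  B2 = {f, g}  B3 = {d, f}  B4 = {b, d}  B5 = {b, i}  B6 = {h, i}  B7 = {h, j}  B8 = {e, j}  B9 = {a, e}
Tree: B1–B2, B2–B3, B3–B4, B4–B5, B5–B6, B6–B7, B7–B8, B8–B9
The largest bag has 2 vertices, giving width 1; this decomposition certifies tw(G) ≤ 1. G has an edge, so its treewidth is at least 1. Therefore the treewidth is 1.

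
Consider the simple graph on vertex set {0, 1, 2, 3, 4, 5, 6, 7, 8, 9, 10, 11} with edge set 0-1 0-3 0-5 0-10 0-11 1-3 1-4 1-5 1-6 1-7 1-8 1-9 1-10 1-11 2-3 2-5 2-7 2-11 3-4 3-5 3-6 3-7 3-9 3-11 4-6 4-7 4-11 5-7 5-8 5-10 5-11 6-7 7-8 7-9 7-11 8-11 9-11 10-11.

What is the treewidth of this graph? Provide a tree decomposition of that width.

The largest bag has 5 vertices, giving width 4; this decomposition certifies tw(G) ≤ 4. On the other hand G contains the 5-clique {1, 5, 7, 8, 11}. A clique must lie in a single bag of any decomposition, so no decomposition can have width below 4. Hence tw(G) = 4 exactly.

Treewidth 4.
One such decomposition:
Bags: B1 = {1, 5, 7, 8, 11}  B2 = {1, 3, 5, 7, 11}  B3 = {1, 3, 4, 7, 11}  B4 = {0, 1, 3, 5, 11}  B5 = {2, 3, 5, 7, 11}  B6 = {0, 1, 5, 10, 11}  B7 = {1, 3, 7, 9, 11}  B8 = {1, 3, 4, 6, 7}
Tree: B1–B2, B2–B3, B2–B4, B2–B5, B4–B6, B3–B7, B3–B8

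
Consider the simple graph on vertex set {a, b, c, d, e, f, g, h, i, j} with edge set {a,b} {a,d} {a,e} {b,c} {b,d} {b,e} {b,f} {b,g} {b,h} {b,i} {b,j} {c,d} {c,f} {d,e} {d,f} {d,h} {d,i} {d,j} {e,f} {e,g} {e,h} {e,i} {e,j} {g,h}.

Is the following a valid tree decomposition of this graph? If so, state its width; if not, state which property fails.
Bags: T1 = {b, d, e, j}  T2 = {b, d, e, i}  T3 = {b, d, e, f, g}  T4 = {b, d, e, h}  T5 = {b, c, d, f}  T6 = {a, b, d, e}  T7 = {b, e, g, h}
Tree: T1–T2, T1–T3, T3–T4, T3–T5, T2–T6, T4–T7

No — bags containing vertex g are not connected in the tree.

A tree decomposition must satisfy three properties: every vertex lies in some bag; for every edge, both endpoints lie together in some bag; and for every vertex, the bags containing it form a connected subtree. Here bags containing vertex g are not connected in the tree, so the decomposition is invalid.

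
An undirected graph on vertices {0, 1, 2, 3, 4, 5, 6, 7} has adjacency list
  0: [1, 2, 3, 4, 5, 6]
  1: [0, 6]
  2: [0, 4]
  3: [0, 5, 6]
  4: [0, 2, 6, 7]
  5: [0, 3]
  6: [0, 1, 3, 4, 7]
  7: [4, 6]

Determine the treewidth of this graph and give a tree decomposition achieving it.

Treewidth 2.
Bags: B1 = {0, 2, 4}  B2 = {0, 4, 6}  B3 = {0, 3, 6}  B4 = {0, 3, 5}  B5 = {0, 1, 6}  B6 = {4, 6, 7}
Tree: B1–B2, B2–B3, B3–B4, B3–B5, B2–B6

Every bag has size at most 3, so the width is 3 − 1 = 2 and tw(G) ≤ 2. Conversely, {0, 2, 4} is a clique of size 3, and the vertices of any clique must share a bag in every tree decomposition; so some bag has ≥ 3 vertices and tw(G) ≥ 2. The upper and lower bounds meet at 2, so that is the treewidth.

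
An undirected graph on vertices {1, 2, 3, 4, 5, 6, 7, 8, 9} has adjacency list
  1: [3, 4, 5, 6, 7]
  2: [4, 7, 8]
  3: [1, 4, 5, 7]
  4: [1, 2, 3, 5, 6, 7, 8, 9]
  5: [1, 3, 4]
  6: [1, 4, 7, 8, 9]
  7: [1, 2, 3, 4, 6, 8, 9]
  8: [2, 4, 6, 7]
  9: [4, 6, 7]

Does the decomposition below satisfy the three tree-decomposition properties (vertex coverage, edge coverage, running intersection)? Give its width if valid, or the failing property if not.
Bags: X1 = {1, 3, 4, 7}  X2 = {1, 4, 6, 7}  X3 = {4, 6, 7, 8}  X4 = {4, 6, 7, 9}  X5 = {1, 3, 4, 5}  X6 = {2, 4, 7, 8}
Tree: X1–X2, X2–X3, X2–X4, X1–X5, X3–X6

Checking the three conditions: (i) the bags cover all of {1, 2, 3, 4, 5, 6, 7, 8, 9}; (ii) for each edge, some bag contains both endpoints; (iii) the bags containing any fixed vertex form a subtree. All hold, so the decomposition is valid with width 4 − 1 = 3.

Yes; width 3.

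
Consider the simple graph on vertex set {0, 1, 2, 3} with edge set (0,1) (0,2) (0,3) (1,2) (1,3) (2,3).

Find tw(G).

3

A width-3 tree decomposition is:
Bags: B1 = {0, 1, 2, 3}
Tree: (single bag)
A single bag containing all 4 vertices is trivially a valid decomposition of width 3. On the other hand G contains the 4-clique {0, 1, 2, 3}. A clique must lie in a single bag of any decomposition, so no decomposition can have width below 3. Combining the bounds, tw(G) = 3.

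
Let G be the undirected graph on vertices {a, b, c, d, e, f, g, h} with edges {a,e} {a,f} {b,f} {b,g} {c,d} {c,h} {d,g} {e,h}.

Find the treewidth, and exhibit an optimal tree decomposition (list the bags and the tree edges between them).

Treewidth 2.
One optimal decomposition is:
Bags: B1 = {a, e, h}  B2 = {a, c, h}  B3 = {a, c, d}  B4 = {a, d, g}  B5 = {a, b, g}  B6 = {a, b, f}
Tree: B1–B2, B2–B3, B3–B4, B4–B5, B5–B6

The largest bag has 3 vertices, giving width 2; this decomposition certifies tw(G) ≤ 2. The edges a–e–h–c–d–g–b–f–a form a cycle, so G is not a tree and its treewidth is at least 2. Combining the bounds, tw(G) = 2.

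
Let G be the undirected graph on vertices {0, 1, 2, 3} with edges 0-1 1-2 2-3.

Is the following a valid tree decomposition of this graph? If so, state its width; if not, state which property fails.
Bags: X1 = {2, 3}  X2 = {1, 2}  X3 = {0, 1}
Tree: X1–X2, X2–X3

Yes; width 1.

Vertex coverage: the bags together contain {0, 1, 2, 3}, the full vertex set. Edge coverage: each edge of G has both endpoints in at least one bag. Running intersection: for every vertex, the bags containing it form a connected subtree. All three properties hold, so this is a valid tree decomposition of width max|bag| − 1 = 1, and hence tw(G) ≤ 1.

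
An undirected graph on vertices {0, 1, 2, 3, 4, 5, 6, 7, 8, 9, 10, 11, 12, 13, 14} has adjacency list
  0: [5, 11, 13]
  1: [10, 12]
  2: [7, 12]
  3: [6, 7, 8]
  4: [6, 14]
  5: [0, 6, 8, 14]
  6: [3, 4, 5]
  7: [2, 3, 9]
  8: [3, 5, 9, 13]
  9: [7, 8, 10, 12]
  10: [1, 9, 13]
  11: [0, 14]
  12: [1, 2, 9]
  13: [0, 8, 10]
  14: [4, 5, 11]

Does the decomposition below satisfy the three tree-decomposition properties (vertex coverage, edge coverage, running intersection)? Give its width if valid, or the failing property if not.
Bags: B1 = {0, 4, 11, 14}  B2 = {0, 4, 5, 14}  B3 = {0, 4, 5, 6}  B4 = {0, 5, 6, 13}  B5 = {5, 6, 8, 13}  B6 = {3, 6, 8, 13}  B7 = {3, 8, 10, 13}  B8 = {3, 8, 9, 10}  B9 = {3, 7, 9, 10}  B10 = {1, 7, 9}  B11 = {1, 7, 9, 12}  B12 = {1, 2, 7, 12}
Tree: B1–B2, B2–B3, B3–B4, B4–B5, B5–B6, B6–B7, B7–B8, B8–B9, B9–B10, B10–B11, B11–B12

No — edge (10,1) lies in no bag.

A tree decomposition must satisfy three properties: every vertex lies in some bag; for every edge, both endpoints lie together in some bag; and for every vertex, the bags containing it form a connected subtree. Here edge (10,1) lies in no bag, so the decomposition is invalid.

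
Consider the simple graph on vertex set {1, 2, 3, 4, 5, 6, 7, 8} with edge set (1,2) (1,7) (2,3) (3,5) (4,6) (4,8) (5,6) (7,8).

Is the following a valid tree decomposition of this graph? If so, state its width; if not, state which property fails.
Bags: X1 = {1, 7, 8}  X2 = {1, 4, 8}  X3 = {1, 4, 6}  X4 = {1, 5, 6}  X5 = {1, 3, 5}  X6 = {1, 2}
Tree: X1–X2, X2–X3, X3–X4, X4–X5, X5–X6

A tree decomposition must satisfy three properties: every vertex lies in some bag; for every edge, both endpoints lie together in some bag; and for every vertex, the bags containing it form a connected subtree. Here edge (3,2) lies in no bag, so the decomposition is invalid.

No — edge (3,2) lies in no bag.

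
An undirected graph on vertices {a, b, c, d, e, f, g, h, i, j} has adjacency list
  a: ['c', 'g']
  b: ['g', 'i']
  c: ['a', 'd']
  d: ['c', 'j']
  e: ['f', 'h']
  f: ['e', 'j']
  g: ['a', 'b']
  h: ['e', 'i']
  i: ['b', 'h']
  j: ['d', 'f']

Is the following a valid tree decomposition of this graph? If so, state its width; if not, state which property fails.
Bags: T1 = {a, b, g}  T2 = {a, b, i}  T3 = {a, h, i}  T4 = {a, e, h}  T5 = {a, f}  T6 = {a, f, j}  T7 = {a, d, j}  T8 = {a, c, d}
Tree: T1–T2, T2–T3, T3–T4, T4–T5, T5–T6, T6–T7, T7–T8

No — edge (e,f) lies in no bag.

A tree decomposition must satisfy three properties: every vertex lies in some bag; for every edge, both endpoints lie together in some bag; and for every vertex, the bags containing it form a connected subtree. Here edge (e,f) lies in no bag, so the decomposition is invalid.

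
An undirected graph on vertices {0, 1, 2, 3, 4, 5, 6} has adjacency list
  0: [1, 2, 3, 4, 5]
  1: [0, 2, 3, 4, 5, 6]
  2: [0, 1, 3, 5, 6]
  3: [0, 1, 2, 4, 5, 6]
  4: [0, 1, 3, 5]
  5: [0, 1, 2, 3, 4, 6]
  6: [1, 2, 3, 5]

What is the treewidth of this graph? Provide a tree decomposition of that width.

Every bag has size at most 5, so the width is 5 − 1 = 4 and tw(G) ≤ 4. For the lower bound, the 5 vertices {0, 1, 2, 3, 5} are pairwise adjacent, and any tree decomposition puts a clique entirely inside one bag — forcing width ≥ 4. Combining the bounds, tw(G) = 4.

Treewidth 4.
One such decomposition:
Bags: B1 = {0, 1, 2, 3, 5}  B2 = {0, 1, 3, 4, 5}  B3 = {1, 2, 3, 5, 6}
Tree: B1–B2, B1–B3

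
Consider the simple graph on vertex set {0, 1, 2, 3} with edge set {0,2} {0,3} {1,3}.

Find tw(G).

A width-1 tree decomposition is:
Bags: B1 = {0, 2}  B2 = {0, 3}  B3 = {1, 3}
Tree: B1–B2, B2–B3
Each bag holds 2 vertices, so the decomposition has width 1, which upper-bounds the treewidth. G has an edge, so its treewidth is at least 1. Hence tw(G) = 1 exactly.

1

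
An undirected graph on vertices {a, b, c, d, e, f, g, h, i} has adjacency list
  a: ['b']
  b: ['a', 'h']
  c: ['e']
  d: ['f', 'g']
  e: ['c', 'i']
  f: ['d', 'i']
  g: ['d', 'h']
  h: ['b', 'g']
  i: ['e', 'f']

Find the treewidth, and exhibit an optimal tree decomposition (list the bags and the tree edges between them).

Treewidth 1.
One such decomposition:
Bags: B1 = {a, b}  B2 = {b, h}  B3 = {g, h}  B4 = {d, g}  B5 = {d, f}  B6 = {f, i}  B7 = {e, i}  B8 = {c, e}
Tree: B1–B2, B2–B3, B3–B4, B4–B5, B5–B6, B6–B7, B7–B8

Every bag has size at most 2, so the width is 2 − 1 = 1 and tw(G) ≤ 1. G has an edge, so its treewidth is at least 1. Hence tw(G) = 1 exactly.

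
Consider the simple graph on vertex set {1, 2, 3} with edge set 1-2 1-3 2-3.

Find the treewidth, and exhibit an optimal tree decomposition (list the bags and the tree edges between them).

With just one bag of size 3, the width is 3 − 1 = 2, so tw(G) ≤ 2. For the lower bound, the 3 vertices {1, 2, 3} are pairwise adjacent, and any tree decomposition puts a clique entirely inside one bag — forcing width ≥ 2. The upper and lower bounds meet at 2, so that is the treewidth.

Treewidth 2.
Bags: B1 = {1, 2, 3}
Tree: (single bag)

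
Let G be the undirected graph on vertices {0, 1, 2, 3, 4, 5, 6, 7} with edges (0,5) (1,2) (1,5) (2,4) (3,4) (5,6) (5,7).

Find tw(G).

A width-1 tree decomposition is:
Bags: B1 = {2, 4}  B2 = {3, 4}  B3 = {1, 2}  B4 = {1, 5}  B5 = {5, 6}  B6 = {5, 7}  B7 = {0, 5}
Tree: B1–B2, B1–B3, B3–B4, B4–B5, B5–B6, B5–B7
Each bag holds 2 vertices, so the decomposition has width 1, which upper-bounds the treewidth. Any graph with an edge has treewidth ≥ 1, and G has the edge 2–4. Combining the bounds, tw(G) = 1.

1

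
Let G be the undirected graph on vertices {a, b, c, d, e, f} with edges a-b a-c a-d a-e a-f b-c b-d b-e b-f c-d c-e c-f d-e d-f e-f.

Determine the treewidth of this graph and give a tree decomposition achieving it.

A single bag containing all 6 vertices is trivially a valid decomposition of width 5. For the lower bound, the 6 vertices {a, b, c, d, e, f} are pairwise adjacent, and any tree decomposition puts a clique entirely inside one bag — forcing width ≥ 5. The upper and lower bounds meet at 5, so that is the treewidth.

Treewidth 5.
One such decomposition:
Bags: B1 = {a, b, c, d, e, f}
Tree: (single bag)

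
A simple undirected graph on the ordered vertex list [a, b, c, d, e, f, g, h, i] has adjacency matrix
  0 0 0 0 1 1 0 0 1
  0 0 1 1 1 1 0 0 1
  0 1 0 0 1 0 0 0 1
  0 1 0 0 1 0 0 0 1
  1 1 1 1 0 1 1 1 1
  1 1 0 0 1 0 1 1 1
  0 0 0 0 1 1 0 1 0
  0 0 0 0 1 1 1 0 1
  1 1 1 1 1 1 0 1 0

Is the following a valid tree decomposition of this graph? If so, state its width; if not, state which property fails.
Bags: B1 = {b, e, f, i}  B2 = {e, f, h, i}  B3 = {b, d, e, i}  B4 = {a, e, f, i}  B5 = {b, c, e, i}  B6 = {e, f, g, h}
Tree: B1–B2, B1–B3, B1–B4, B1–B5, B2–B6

Every vertex of G appears in some bag (union = {a, b, c, d, e, f, g, h, i}); every edge is covered by a bag; and for each vertex v the set of bags containing v is connected in the bag tree. The decomposition is therefore valid. The largest bag has 4 vertices, so the width is 3.

Yes; width 3.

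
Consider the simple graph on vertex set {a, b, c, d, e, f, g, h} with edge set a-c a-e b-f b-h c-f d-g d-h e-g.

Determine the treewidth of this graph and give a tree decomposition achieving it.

The largest bag has 3 vertices, giving width 2; this decomposition certifies tw(G) ≤ 2. For the lower bound, G contains the cycle g–e–a–c–f–b–h–d–g, so G is not a forest; only forests have treewidth ≤ 1, hence tw(G) ≥ 2. Hence tw(G) = 2 exactly.

Treewidth 2.
Bags: B1 = {a, e, g}  B2 = {a, c, g}  B3 = {c, f, g}  B4 = {b, f, g}  B5 = {b, g, h}  B6 = {d, g, h}
Tree: B1–B2, B2–B3, B3–B4, B4–B5, B5–B6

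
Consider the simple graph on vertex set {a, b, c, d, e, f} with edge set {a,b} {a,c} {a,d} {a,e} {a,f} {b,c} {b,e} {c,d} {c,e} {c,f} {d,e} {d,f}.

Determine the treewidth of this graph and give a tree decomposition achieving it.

Treewidth 3.
One such decomposition:
Bags: B1 = {a, b, c, e}  B2 = {a, c, d, e}  B3 = {a, c, d, f}
Tree: B1–B2, B2–B3

Each bag holds 4 vertices, so the decomposition has width 3, which upper-bounds the treewidth. On the other hand G contains the 4-clique {a, c, d, e}. A clique must lie in a single bag of any decomposition, so no decomposition can have width below 3. Combining the bounds, tw(G) = 3.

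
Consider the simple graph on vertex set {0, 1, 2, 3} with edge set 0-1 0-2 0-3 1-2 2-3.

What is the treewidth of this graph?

2

A width-2 tree decomposition is:
Bags: B1 = {0, 1, 2}  B2 = {0, 2, 3}
Tree: B1–B2
Each bag holds 3 vertices, so the decomposition has width 2, which upper-bounds the treewidth. For the lower bound, the 3 vertices {0, 1, 2} are pairwise adjacent, and any tree decomposition puts a clique entirely inside one bag — forcing width ≥ 2. Therefore the treewidth is 2.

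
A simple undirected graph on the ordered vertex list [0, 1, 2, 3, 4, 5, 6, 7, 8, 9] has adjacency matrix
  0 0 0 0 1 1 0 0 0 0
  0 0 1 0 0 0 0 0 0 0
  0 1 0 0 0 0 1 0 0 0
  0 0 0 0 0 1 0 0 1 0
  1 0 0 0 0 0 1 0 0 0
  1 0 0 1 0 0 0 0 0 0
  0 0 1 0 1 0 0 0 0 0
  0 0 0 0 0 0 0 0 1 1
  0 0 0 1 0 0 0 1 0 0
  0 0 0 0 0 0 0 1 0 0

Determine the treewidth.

1

A width-1 tree decomposition is:
Bags: B1 = {7, 9}  B2 = {7, 8}  B3 = {3, 8}  B4 = {3, 5}  B5 = {0, 5}  B6 = {0, 4}  B7 = {4, 6}  B8 = {2, 6}  B9 = {1, 2}
Tree: B1–B2, B2–B3, B3–B4, B4–B5, B5–B6, B6–B7, B7–B8, B8–B9
The largest bag has 2 vertices, giving width 1; this decomposition certifies tw(G) ≤ 1. Since G has at least one edge (e.g. 9–7), it is not an edgeless graph, so tw(G) ≥ 1. Combining the bounds, tw(G) = 1.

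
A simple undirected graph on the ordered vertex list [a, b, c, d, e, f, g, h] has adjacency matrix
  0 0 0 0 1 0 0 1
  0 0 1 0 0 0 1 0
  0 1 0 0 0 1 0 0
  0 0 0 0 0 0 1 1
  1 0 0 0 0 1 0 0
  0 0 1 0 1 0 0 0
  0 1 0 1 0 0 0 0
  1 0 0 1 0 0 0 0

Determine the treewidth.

A width-2 tree decomposition is:
Bags: B1 = {d, g, h}  B2 = {a, g, h}  B3 = {a, e, g}  B4 = {e, f, g}  B5 = {c, f, g}  B6 = {b, c, g}
Tree: B1–B2, B2–B3, B3–B4, B4–B5, B5–B6
Every bag has size at most 3, so the width is 3 − 1 = 2 and tw(G) ≤ 2. For the lower bound, G contains the cycle g–d–h–a–e–f–c–b–g, so G is not a forest; only forests have treewidth ≤ 1, hence tw(G) ≥ 2. The upper and lower bounds meet at 2, so that is the treewidth.

2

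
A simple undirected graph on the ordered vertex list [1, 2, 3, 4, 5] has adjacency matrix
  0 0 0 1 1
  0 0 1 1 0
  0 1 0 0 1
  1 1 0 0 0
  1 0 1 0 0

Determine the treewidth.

A width-2 tree decomposition is:
Bags: B1 = {2, 3, 4}  B2 = {3, 4, 5}  B3 = {1, 4, 5}
Tree: B1–B2, B2–B3
Each bag holds 3 vertices, so the decomposition has width 2, which upper-bounds the treewidth. The edges 4–2–3–5–1–4 form a cycle, so G is not a tree and its treewidth is at least 2. Therefore the treewidth is 2.

2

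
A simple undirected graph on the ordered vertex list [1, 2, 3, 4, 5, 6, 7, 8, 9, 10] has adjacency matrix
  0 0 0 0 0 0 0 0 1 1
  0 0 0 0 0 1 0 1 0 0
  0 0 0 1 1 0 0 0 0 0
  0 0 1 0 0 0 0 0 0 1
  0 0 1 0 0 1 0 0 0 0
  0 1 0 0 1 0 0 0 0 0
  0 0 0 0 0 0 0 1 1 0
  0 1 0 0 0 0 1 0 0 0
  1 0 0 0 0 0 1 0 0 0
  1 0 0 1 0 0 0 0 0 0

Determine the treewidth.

2

A width-2 tree decomposition is:
Bags: B1 = {3, 5, 6}  B2 = {3, 4, 6}  B3 = {4, 6, 10}  B4 = {1, 6, 10}  B5 = {1, 6, 9}  B6 = {6, 7, 9}  B7 = {6, 7, 8}  B8 = {2, 6, 8}
Tree: B1–B2, B2–B3, B3–B4, B4–B5, B5–B6, B6–B7, B7–B8
Every bag has size at most 3, so the width is 3 − 1 = 2 and tw(G) ≤ 2. For the lower bound, G contains the cycle 6–5–3–4–10–1–9–7–8–2–6, so G is not a forest; only forests have treewidth ≤ 1, hence tw(G) ≥ 2. Combining the bounds, tw(G) = 2.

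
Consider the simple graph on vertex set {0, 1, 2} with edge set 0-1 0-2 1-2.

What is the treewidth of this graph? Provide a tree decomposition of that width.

Treewidth 2.
Bags: B1 = {0, 1, 2}
Tree: (single bag)

With just one bag of size 3, the width is 3 − 1 = 2, so tw(G) ≤ 2. For the lower bound, the 3 vertices {0, 1, 2} are pairwise adjacent, and any tree decomposition puts a clique entirely inside one bag — forcing width ≥ 2. Combining the bounds, tw(G) = 2.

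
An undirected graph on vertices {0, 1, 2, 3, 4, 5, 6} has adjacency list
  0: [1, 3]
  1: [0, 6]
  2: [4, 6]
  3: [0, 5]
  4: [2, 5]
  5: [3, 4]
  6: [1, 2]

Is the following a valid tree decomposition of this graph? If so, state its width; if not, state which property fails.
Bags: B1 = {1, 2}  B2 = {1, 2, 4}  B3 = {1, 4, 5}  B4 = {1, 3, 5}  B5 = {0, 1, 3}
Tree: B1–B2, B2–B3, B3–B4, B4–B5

No — vertex 6 appears in no bag.

A tree decomposition must satisfy three properties: every vertex lies in some bag; for every edge, both endpoints lie together in some bag; and for every vertex, the bags containing it form a connected subtree. Here vertex 6 appears in no bag, so the decomposition is invalid.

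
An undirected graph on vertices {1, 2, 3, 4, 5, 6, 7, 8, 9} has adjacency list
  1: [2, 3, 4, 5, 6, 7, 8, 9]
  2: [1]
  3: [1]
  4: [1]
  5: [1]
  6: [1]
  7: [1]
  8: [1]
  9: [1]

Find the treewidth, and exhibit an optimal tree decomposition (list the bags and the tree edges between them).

Treewidth 1.
One optimal decomposition is:
Bags: B1 = {1, 7}  B2 = {1, 9}  B3 = {1, 2}  B4 = {1, 5}  B5 = {1, 6}  B6 = {1, 8}  B7 = {1, 3}  B8 = {1, 4}
Tree: B1–B2, B1–B3, B3–B4, B3–B5, B1–B6, B6–B7, B7–B8

Every bag has size at most 2, so the width is 2 − 1 = 1 and tw(G) ≤ 1. G has an edge, so its treewidth is at least 1. Hence tw(G) = 1 exactly.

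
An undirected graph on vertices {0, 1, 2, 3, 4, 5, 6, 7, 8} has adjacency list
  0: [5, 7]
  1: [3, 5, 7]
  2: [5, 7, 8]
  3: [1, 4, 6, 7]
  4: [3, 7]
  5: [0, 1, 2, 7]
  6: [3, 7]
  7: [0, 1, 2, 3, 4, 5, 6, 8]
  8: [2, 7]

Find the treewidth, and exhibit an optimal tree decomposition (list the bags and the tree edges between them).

Treewidth 2.
One such decomposition:
Bags: B1 = {1, 3, 7}  B2 = {1, 5, 7}  B3 = {3, 6, 7}  B4 = {2, 5, 7}  B5 = {0, 5, 7}  B6 = {2, 7, 8}  B7 = {3, 4, 7}
Tree: B1–B2, B1–B3, B2–B4, B2–B5, B4–B6, B3–B7

Each bag holds 3 vertices, so the decomposition has width 2, which upper-bounds the treewidth. On the other hand G contains the 3-clique {0, 5, 7}. A clique must lie in a single bag of any decomposition, so no decomposition can have width below 2. Combining the bounds, tw(G) = 2.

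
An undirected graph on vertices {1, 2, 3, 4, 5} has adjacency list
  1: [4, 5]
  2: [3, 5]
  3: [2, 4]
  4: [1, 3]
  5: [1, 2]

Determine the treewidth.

A width-2 tree decomposition is:
Bags: B1 = {1, 4, 5}  B2 = {2, 4, 5}  B3 = {2, 3, 4}
Tree: B1–B2, B2–B3
Each bag holds 3 vertices, so the decomposition has width 2, which upper-bounds the treewidth. The edges 4–1–5–2–3–4 form a cycle, so G is not a tree and its treewidth is at least 2. Combining the bounds, tw(G) = 2.

2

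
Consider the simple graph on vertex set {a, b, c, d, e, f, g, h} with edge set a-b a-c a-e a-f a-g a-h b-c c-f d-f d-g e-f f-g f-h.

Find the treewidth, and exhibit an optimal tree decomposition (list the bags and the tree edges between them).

Treewidth 2.
One optimal decomposition is:
Bags: B1 = {a, e, f}  B2 = {a, f, h}  B3 = {a, c, f}  B4 = {a, f, g}  B5 = {a, b, c}  B6 = {d, f, g}
Tree: B1–B2, B1–B3, B1–B4, B3–B5, B4–B6

The largest bag has 3 vertices, giving width 2; this decomposition certifies tw(G) ≤ 2. For the lower bound, the 3 vertices {d, f, g} are pairwise adjacent, and any tree decomposition puts a clique entirely inside one bag — forcing width ≥ 2. Combining the bounds, tw(G) = 2.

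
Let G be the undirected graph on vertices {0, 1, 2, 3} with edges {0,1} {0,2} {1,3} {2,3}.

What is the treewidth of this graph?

2

A width-2 tree decomposition is:
Bags: B1 = {1, 2, 3}  B2 = {0, 1, 2}
Tree: B1–B2
Each bag holds 3 vertices, so the decomposition has width 2, which upper-bounds the treewidth. Since 2–3–1–0–2 is a cycle in G, G is not acyclic. Forests are exactly the graphs of treewidth ≤ 1, so tw(G) ≥ 2. The upper and lower bounds meet at 2, so that is the treewidth.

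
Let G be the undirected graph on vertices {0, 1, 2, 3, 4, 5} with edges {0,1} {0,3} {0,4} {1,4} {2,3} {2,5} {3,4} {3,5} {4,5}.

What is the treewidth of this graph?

A width-2 tree decomposition is:
Bags: B1 = {3, 4, 5}  B2 = {0, 3, 4}  B3 = {0, 1, 4}  B4 = {2, 3, 5}
Tree: B1–B2, B2–B3, B1–B4
Each bag holds 3 vertices, so the decomposition has width 2, which upper-bounds the treewidth. For the lower bound, the 3 vertices {0, 1, 4} are pairwise adjacent, and any tree decomposition puts a clique entirely inside one bag — forcing width ≥ 2. Therefore the treewidth is 2.

2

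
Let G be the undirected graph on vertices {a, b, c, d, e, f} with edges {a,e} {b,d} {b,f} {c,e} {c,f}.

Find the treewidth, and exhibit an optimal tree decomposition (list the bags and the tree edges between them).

Treewidth 1.
Bags: B1 = {a, e}  B2 = {c, e}  B3 = {c, f}  B4 = {b, f}  B5 = {b, d}
Tree: B1–B2, B2–B3, B3–B4, B4–B5

Every bag has size at most 2, so the width is 2 − 1 = 1 and tw(G) ≤ 1. Any graph with an edge has treewidth ≥ 1, and G has the edge a–e. Therefore the treewidth is 1.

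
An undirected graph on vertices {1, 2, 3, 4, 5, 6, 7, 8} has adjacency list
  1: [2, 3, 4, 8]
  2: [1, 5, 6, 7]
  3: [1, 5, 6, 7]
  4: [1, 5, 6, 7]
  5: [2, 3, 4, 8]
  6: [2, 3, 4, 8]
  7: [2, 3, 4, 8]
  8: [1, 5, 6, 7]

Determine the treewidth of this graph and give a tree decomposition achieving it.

Treewidth 4.
One such decomposition:
Bags: B1 = {1, 3, 5, 6, 7}  B2 = {1, 2, 5, 6, 7}  B3 = {1, 4, 5, 6, 7}  B4 = {1, 5, 6, 7, 8}
Tree: B1–B2, B2–B3, B3–B4

Every bag has size at most 5, so the width is 5 − 1 = 4 and tw(G) ≤ 4. For the lower bound: the 5 vertex sets {3,5}, {2,7}, {1,4}, {6}, {8} are disjoint, each induces a connected subgraph, and every pair is joined by at least one edge of G. Contracting each set to a single vertex therefore yields K_{5} as a minor, and since treewidth is minor-monotone, tw(G) ≥ tw(K_{5}) = 4. Therefore the treewidth is 4.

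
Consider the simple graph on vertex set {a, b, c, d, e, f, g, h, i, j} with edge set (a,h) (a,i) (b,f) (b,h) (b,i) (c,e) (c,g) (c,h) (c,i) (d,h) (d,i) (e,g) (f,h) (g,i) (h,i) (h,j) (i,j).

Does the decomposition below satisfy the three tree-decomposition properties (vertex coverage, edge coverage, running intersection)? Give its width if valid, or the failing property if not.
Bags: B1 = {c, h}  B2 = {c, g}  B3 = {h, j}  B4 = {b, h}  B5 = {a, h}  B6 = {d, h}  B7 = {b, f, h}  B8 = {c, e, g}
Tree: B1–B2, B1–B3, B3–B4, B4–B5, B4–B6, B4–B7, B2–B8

A tree decomposition must satisfy three properties: every vertex lies in some bag; for every edge, both endpoints lie together in some bag; and for every vertex, the bags containing it form a connected subtree. Here vertex i appears in no bag, so the decomposition is invalid.

No — vertex i appears in no bag.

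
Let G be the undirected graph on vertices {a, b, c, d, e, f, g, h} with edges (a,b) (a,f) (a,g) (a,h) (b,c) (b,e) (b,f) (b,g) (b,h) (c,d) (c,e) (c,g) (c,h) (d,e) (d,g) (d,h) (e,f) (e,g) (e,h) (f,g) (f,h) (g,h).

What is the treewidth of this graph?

4

A width-4 tree decomposition is:
Bags: B1 = {b, c, e, g, h}  B2 = {c, d, e, g, h}  B3 = {b, e, f, g, h}  B4 = {a, b, f, g, h}
Tree: B1–B2, B1–B3, B3–B4
Each bag holds 5 vertices, so the decomposition has width 4, which upper-bounds the treewidth. On the other hand G contains the 5-clique {c, d, e, g, h}. A clique must lie in a single bag of any decomposition, so no decomposition can have width below 4. Therefore the treewidth is 4.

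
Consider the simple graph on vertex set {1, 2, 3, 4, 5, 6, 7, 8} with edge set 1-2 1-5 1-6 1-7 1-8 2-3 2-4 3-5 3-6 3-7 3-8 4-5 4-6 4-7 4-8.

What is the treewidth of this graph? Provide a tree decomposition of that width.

The largest bag has 4 vertices, giving width 3; this decomposition certifies tw(G) ≤ 3. For the lower bound: the 4 vertex sets {1,5}, {3,7}, {4}, {6} are disjoint, each induces a connected subgraph, and every pair is joined by at least one edge of G. Contracting each set to a single vertex therefore yields K_{4} as a minor, and since treewidth is minor-monotone, tw(G) ≥ tw(K_{4}) = 3. The upper and lower bounds meet at 3, so that is the treewidth.

Treewidth 3.
Bags: B1 = {1, 3, 4, 5}  B2 = {1, 3, 4, 7}  B3 = {1, 3, 4, 6}  B4 = {1, 2, 3, 4}  B5 = {1, 3, 4, 8}
Tree: B1–B2, B2–B3, B3–B4, B4–B5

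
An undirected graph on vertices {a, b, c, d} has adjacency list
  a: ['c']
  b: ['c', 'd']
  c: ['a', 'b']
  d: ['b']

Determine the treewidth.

1

A width-1 tree decomposition is:
Bags: B1 = {a, c}  B2 = {b, c}  B3 = {b, d}
Tree: B1–B2, B2–B3
Every bag has size at most 2, so the width is 2 − 1 = 1 and tw(G) ≤ 1. Since G has at least one edge (e.g. a–c), it is not an edgeless graph, so tw(G) ≥ 1. Combining the bounds, tw(G) = 1.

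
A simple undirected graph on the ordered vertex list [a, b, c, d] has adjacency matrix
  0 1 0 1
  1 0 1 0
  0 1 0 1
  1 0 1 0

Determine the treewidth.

2

A width-2 tree decomposition is:
Bags: B1 = {a, b, d}  B2 = {b, c, d}
Tree: B1–B2
Each bag holds 3 vertices, so the decomposition has width 2, which upper-bounds the treewidth. The edges b–a–d–c–b form a cycle, so G is not a tree and its treewidth is at least 2. Combining the bounds, tw(G) = 2.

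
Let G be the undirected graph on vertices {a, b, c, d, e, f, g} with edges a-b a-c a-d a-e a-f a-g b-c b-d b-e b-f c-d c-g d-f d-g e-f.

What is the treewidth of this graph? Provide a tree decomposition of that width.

The largest bag has 4 vertices, giving width 3; this decomposition certifies tw(G) ≤ 3. For the lower bound, the 4 vertices {a, c, d, g} are pairwise adjacent, and any tree decomposition puts a clique entirely inside one bag — forcing width ≥ 3. Therefore the treewidth is 3.

Treewidth 3.
One such decomposition:
Bags: B1 = {a, b, c, d}  B2 = {a, b, d, f}  B3 = {a, b, e, f}  B4 = {a, c, d, g}
Tree: B1–B2, B2–B3, B1–B4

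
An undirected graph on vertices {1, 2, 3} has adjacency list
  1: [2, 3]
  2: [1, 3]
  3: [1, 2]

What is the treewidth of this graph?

2

A width-2 tree decomposition is:
Bags: B1 = {1, 2, 3}
Tree: (single bag)
A single bag containing all 3 vertices is trivially a valid decomposition of width 2. On the other hand G contains the 3-clique {1, 2, 3}. A clique must lie in a single bag of any decomposition, so no decomposition can have width below 2. Hence tw(G) = 2 exactly.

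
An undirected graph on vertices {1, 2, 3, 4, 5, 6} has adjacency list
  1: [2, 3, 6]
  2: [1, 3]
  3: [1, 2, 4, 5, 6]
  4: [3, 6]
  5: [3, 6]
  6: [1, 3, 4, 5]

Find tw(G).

A width-2 tree decomposition is:
Bags: B1 = {1, 3, 6}  B2 = {3, 5, 6}  B3 = {1, 2, 3}  B4 = {3, 4, 6}
Tree: B1–B2, B1–B3, B1–B4
The largest bag has 3 vertices, giving width 2; this decomposition certifies tw(G) ≤ 2. For the lower bound, the 3 vertices {1, 2, 3} are pairwise adjacent, and any tree decomposition puts a clique entirely inside one bag — forcing width ≥ 2. Therefore the treewidth is 2.

2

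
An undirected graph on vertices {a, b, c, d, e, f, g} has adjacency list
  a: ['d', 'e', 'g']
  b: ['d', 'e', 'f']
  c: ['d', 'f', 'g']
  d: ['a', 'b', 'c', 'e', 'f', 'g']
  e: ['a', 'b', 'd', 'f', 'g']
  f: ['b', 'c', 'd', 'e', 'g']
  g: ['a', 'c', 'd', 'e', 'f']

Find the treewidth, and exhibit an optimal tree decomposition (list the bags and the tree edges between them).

The largest bag has 4 vertices, giving width 3; this decomposition certifies tw(G) ≤ 3. On the other hand G contains the 4-clique {a, d, e, g}. A clique must lie in a single bag of any decomposition, so no decomposition can have width below 3. The upper and lower bounds meet at 3, so that is the treewidth.

Treewidth 3.
One optimal decomposition is:
Bags: B1 = {c, d, f, g}  B2 = {d, e, f, g}  B3 = {b, d, e, f}  B4 = {a, d, e, g}
Tree: B1–B2, B2–B3, B2–B4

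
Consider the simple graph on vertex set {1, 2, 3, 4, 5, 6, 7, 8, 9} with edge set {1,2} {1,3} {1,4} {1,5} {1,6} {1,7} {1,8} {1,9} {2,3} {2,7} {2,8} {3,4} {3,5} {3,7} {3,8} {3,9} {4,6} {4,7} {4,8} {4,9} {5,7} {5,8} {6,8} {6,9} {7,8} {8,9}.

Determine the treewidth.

4

A width-4 tree decomposition is:
Bags: B1 = {1, 3, 4, 7, 8}  B2 = {1, 3, 5, 7, 8}  B3 = {1, 3, 4, 8, 9}  B4 = {1, 4, 6, 8, 9}  B5 = {1, 2, 3, 7, 8}
Tree: B1–B2, B1–B3, B3–B4, B1–B5
Each bag holds 5 vertices, so the decomposition has width 4, which upper-bounds the treewidth. On the other hand G contains the 5-clique {1, 3, 4, 8, 9}. A clique must lie in a single bag of any decomposition, so no decomposition can have width below 4. Hence tw(G) = 4 exactly.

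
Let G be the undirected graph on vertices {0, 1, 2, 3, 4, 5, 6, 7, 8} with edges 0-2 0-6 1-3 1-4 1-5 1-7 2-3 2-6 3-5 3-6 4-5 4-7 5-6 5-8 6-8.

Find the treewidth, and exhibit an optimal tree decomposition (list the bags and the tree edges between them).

Treewidth 2.
One such decomposition:
Bags: B1 = {1, 4, 5}  B2 = {1, 3, 5}  B3 = {3, 5, 6}  B4 = {1, 4, 7}  B5 = {2, 3, 6}  B6 = {0, 2, 6}  B7 = {5, 6, 8}
Tree: B1–B2, B2–B3, B1–B4, B3–B5, B5–B6, B3–B7

Every bag has size at most 3, so the width is 3 − 1 = 2 and tw(G) ≤ 2. On the other hand G contains the 3-clique {0, 2, 6}. A clique must lie in a single bag of any decomposition, so no decomposition can have width below 2. Combining the bounds, tw(G) = 2.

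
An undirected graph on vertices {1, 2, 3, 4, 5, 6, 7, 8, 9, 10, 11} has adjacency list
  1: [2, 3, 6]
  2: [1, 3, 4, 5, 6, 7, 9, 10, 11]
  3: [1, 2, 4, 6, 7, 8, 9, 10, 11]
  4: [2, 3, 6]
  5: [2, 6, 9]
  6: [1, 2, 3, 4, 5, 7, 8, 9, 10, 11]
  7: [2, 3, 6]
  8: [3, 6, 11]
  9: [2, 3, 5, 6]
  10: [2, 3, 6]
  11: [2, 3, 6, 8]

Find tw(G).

A width-3 tree decomposition is:
Bags: B1 = {2, 3, 4, 6}  B2 = {1, 2, 3, 6}  B3 = {2, 3, 6, 11}  B4 = {2, 3, 6, 7}  B5 = {2, 3, 6, 9}  B6 = {2, 5, 6, 9}  B7 = {2, 3, 6, 10}  B8 = {3, 6, 8, 11}
Tree: B1–B2, B2–B3, B2–B4, B4–B5, B5–B6, B3–B7, B3–B8
The largest bag has 4 vertices, giving width 3; this decomposition certifies tw(G) ≤ 3. For the lower bound, the 4 vertices {3, 6, 8, 11} are pairwise adjacent, and any tree decomposition puts a clique entirely inside one bag — forcing width ≥ 3. The upper and lower bounds meet at 3, so that is the treewidth.

3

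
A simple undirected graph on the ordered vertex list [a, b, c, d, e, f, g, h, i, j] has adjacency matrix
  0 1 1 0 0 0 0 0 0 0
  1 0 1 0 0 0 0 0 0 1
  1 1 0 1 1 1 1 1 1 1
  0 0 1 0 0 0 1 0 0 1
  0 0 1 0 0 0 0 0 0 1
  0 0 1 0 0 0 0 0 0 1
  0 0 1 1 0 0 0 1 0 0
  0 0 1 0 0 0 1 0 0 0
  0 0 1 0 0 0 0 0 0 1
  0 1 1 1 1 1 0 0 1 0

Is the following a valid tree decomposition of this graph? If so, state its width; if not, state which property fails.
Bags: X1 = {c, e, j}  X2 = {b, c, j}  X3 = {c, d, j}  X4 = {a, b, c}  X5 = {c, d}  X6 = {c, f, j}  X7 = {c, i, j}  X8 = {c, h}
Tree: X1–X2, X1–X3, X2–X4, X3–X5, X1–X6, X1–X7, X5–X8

No — vertex g appears in no bag.

A tree decomposition must satisfy three properties: every vertex lies in some bag; for every edge, both endpoints lie together in some bag; and for every vertex, the bags containing it form a connected subtree. Here vertex g appears in no bag, so the decomposition is invalid.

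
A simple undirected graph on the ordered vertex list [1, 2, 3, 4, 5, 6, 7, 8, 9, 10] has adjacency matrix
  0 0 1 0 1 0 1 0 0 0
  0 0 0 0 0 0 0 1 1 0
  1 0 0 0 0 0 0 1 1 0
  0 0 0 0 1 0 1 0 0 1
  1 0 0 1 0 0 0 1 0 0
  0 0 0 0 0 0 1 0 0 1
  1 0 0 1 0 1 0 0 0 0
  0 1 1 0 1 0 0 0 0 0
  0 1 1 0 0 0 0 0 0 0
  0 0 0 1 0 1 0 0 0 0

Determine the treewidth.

A width-2 tree decomposition is:
Bags: B1 = {4, 6, 10}  B2 = {4, 6, 7}  B3 = {4, 5, 7}  B4 = {1, 5, 7}  B5 = {1, 5, 8}  B6 = {1, 3, 8}  B7 = {2, 3, 8}  B8 = {2, 3, 9}
Tree: B1–B2, B2–B3, B3–B4, B4–B5, B5–B6, B6–B7, B7–B8
Every bag has size at most 3, so the width is 3 − 1 = 2 and tw(G) ≤ 2. Since 10–6–7–4–10 is a cycle in G, G is not acyclic. Forests are exactly the graphs of treewidth ≤ 1, so tw(G) ≥ 2. Therefore the treewidth is 2.

2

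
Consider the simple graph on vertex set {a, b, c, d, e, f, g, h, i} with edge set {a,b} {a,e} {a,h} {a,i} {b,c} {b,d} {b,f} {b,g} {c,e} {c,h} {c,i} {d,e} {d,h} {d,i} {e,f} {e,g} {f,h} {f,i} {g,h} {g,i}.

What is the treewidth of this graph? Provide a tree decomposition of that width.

Treewidth 4.
One optimal decomposition is:
Bags: B1 = {b, e, g, h, i}  B2 = {b, c, e, h, i}  B3 = {b, e, f, h, i}  B4 = {b, d, e, h, i}  B5 = {a, b, e, h, i}
Tree: B1–B2, B2–B3, B3–B4, B4–B5

The largest bag has 5 vertices, giving width 4; this decomposition certifies tw(G) ≤ 4. For the lower bound: the 5 vertex sets {g,i}, {b,c}, {f,h}, {e}, {d} are disjoint, each induces a connected subgraph, and every pair is joined by at least one edge of G. Contracting each set to a single vertex therefore yields K_{5} as a minor, and since treewidth is minor-monotone, tw(G) ≥ tw(K_{5}) = 4. Combining the bounds, tw(G) = 4.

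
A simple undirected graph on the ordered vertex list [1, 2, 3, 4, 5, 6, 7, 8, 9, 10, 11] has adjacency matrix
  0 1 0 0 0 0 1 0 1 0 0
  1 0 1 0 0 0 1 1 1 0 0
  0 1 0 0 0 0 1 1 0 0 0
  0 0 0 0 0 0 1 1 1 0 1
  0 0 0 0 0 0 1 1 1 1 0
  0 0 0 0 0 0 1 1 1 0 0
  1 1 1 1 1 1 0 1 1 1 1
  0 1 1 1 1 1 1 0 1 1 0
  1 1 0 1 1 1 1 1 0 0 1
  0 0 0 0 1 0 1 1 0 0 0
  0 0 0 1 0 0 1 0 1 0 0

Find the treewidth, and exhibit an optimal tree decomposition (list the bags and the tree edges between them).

Treewidth 3.
One such decomposition:
Bags: B1 = {4, 7, 8, 9}  B2 = {6, 7, 8, 9}  B3 = {2, 7, 8, 9}  B4 = {5, 7, 8, 9}  B5 = {1, 2, 7, 9}  B6 = {5, 7, 8, 10}  B7 = {2, 3, 7, 8}  B8 = {4, 7, 9, 11}
Tree: B1–B2, B2–B3, B3–B4, B3–B5, B4–B6, B3–B7, B1–B8

Every bag has size at most 4, so the width is 4 − 1 = 3 and tw(G) ≤ 3. Conversely, {2, 7, 8, 9} is a clique of size 4, and the vertices of any clique must share a bag in every tree decomposition; so some bag has ≥ 4 vertices and tw(G) ≥ 3. Therefore the treewidth is 3.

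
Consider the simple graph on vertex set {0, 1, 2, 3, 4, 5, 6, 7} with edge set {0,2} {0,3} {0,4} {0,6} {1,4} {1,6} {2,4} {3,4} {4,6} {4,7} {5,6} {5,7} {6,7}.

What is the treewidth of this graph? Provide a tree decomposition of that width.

The largest bag has 3 vertices, giving width 2; this decomposition certifies tw(G) ≤ 2. For the lower bound, the 3 vertices {0, 2, 4} are pairwise adjacent, and any tree decomposition puts a clique entirely inside one bag — forcing width ≥ 2. Hence tw(G) = 2 exactly.

Treewidth 2.
One such decomposition:
Bags: B1 = {4, 6, 7}  B2 = {0, 4, 6}  B3 = {5, 6, 7}  B4 = {1, 4, 6}  B5 = {0, 3, 4}  B6 = {0, 2, 4}
Tree: B1–B2, B1–B3, B1–B4, B2–B5, B5–B6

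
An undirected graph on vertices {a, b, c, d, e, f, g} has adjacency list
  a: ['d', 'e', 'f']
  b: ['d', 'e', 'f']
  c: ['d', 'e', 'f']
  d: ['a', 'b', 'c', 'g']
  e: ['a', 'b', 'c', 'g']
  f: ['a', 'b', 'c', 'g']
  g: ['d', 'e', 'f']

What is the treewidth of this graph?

3

A width-3 tree decomposition is:
Bags: B1 = {b, d, e, f}  B2 = {c, d, e, f}  B3 = {a, d, e, f}  B4 = {d, e, f, g}
Tree: B1–B2, B2–B3, B3–B4
Each bag holds 4 vertices, so the decomposition has width 3, which upper-bounds the treewidth. For the lower bound: the 4 vertex sets {b,f}, {c,e}, {d}, {a} are disjoint, each induces a connected subgraph, and every pair is joined by at least one edge of G. Contracting each set to a single vertex therefore yields K_{4} as a minor, and since treewidth is minor-monotone, tw(G) ≥ tw(K_{4}) = 3. Therefore the treewidth is 3.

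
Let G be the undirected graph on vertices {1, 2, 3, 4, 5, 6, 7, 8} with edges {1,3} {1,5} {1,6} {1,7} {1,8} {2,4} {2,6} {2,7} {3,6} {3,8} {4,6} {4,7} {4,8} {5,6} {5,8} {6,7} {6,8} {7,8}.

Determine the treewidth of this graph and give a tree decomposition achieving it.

Treewidth 3.
Bags: B1 = {4, 6, 7, 8}  B2 = {2, 4, 6, 7}  B3 = {1, 6, 7, 8}  B4 = {1, 5, 6, 8}  B5 = {1, 3, 6, 8}
Tree: B1–B2, B1–B3, B3–B4, B3–B5

Every bag has size at most 4, so the width is 4 − 1 = 3 and tw(G) ≤ 3. On the other hand G contains the 4-clique {1, 3, 6, 8}. A clique must lie in a single bag of any decomposition, so no decomposition can have width below 3. Therefore the treewidth is 3.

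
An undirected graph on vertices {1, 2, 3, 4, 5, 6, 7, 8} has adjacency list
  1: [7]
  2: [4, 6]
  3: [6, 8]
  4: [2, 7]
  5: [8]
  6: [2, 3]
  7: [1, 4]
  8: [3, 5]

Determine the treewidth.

A width-1 tree decomposition is:
Bags: B1 = {1, 7}  B2 = {4, 7}  B3 = {2, 4}  B4 = {2, 6}  B5 = {3, 6}  B6 = {3, 8}  B7 = {5, 8}
Tree: B1–B2, B2–B3, B3–B4, B4–B5, B5–B6, B6–B7
The largest bag has 2 vertices, giving width 1; this decomposition certifies tw(G) ≤ 1. Since G has at least one edge (e.g. 1–7), it is not an edgeless graph, so tw(G) ≥ 1. The upper and lower bounds meet at 1, so that is the treewidth.

1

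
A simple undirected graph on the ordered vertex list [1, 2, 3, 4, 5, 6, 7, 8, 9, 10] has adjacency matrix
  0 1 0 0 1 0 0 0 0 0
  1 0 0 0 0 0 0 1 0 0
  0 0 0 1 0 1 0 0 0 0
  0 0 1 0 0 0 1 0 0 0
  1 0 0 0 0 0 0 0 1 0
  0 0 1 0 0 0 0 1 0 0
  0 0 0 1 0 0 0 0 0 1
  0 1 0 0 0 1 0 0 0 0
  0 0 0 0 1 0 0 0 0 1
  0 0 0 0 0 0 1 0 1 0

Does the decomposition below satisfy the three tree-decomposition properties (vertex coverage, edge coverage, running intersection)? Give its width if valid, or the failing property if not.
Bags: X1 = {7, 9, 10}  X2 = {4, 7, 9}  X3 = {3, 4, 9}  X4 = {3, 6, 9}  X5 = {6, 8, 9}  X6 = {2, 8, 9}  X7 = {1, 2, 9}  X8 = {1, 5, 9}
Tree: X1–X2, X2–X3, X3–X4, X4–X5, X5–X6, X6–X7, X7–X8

Every vertex of G appears in some bag (union = {1, 2, 3, 4, 5, 6, 7, 8, 9, 10}); every edge is covered by a bag; and for each vertex v the set of bags containing v is connected in the bag tree. The decomposition is therefore valid. The largest bag has 3 vertices, so the width is 2.

Yes; width 2.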